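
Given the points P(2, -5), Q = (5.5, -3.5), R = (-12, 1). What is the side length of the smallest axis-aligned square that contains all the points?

The bounding box has width 17.5 and height 6.
An axis-aligned square enclosing the set must have side ≥ max(width, height).
So the minimum side is max(17.5, 6) = 17.5.

17.5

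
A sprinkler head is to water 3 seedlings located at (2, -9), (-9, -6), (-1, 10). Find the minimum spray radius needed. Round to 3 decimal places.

9.808

Call the three points A, B, C in the order given.
Side lengths²: AB² = 130, AC² = 370, BC² = 320.
Since AC² = 370 < 320 + 130 = 450, the triangle is acute, so the smallest enclosing circle is the circumcircle.
Circumcentre = (-1.4, 0.2), r² = 96.2.
r = √(96.2) ≈ 9.808.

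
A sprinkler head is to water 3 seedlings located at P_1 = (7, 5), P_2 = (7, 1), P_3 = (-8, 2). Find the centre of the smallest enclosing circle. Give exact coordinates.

Side lengths²: P_1P_2² = 16, P_1P_3² = 234, P_2P_3² = 226.
Since P_1P_3² = 234 < 226 + 16 = 242, the triangle is acute, so the smallest enclosing circle is the circumcircle.
Circumcentre = (-0.4, 3), r² = 58.76.
Centre = (-0.4, 3).

(-0.4, 3)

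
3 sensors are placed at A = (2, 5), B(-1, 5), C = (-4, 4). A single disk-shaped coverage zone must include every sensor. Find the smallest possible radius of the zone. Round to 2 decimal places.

Side lengths²: AB² = 9, AC² = 37, BC² = 10.
Since AC² = 37 ≥ 10 + 9 = 19, the angle opposite AC is not acute, so the smallest enclosing circle has AC as diameter.
Centre = midpoint of AC = (-1, 4.5), r² = 37/4 = 9.25.
r = √(9.25) ≈ 3.04.

3.04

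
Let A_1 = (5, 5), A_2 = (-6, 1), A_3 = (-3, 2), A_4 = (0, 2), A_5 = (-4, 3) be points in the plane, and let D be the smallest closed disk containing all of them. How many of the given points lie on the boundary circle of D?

2

A smallest enclosing disk is always determined by at most three of the input points on its boundary.
The farthest pair is A_1–A_2 with squared distance 137. The circle on this segment as diameter has centre (-0.5, 3) and r² = 137/4 = 34.25.
Check A_3: distance² to centre = 7.25 ≤ 34.25, so it lies inside.
All remaining points lie in this disk, and no smaller disk contains both endpoints, so this is the minimum enclosing circle.
The points at distance exactly r from the centre are A_1, A_2 — 2 points.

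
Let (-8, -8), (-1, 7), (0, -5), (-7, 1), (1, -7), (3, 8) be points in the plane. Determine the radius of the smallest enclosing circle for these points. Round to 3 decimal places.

9.708

The minimum enclosing circle of a finite set is fixed by two of the points (as a diameter) or three (as a circumcircle).
The farthest pair is (-8, -8)–(3, 8) with squared distance 377. The circle on this segment as diameter has centre (-2.5, 0) and r² = 377/4 = 94.25.
Check (-1, 7): distance² to centre = 51.25 ≤ 94.25, so it lies inside.
All remaining points lie in this disk, and no smaller disk contains both endpoints, so this is the minimum enclosing circle.
r = √(94.25) ≈ 9.708.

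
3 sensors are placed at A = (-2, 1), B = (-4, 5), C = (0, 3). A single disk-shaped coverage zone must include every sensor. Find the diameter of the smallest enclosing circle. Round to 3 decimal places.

4.714

Side lengths²: AB² = 20, AC² = 8, BC² = 20.
Since BC² = 20 < 20 + 8 = 28, the triangle is acute, so the smallest enclosing circle is the circumcircle.
Circumcentre = (-7/3, 10/3), r² = 50/9.
Diameter = 2r = 2√(50/9) ≈ 4.714.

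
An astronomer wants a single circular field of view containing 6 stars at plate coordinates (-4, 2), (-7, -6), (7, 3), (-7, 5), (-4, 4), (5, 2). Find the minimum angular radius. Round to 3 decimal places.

8.406

The minimum enclosing circle is determined by three boundary points: (-7, -6), (7, 3), (-7, 5).
Their circumcentre is (-9/14, -0.5) with r² = 6925/98.
The farthest remaining point (5, 2) is at distance² 3733/98 ≤ 6925/98.
r = √(6925/98) ≈ 8.406.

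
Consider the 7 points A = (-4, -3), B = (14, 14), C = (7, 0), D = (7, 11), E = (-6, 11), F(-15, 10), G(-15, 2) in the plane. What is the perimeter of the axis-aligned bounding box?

92

Width = max x − min x = 14 − (-15) = 29.
Height = max y − min y = 14 − (-3) = 17.
Perimeter = 2(29 + 17) = 92.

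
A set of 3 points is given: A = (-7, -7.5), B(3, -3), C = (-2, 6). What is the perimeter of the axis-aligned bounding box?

47

Width = max x − min x = 3 − (-7) = 10.
Height = max y − min y = 6 − (-7.5) = 13.5.
Perimeter = 2(10 + 13.5) = 47.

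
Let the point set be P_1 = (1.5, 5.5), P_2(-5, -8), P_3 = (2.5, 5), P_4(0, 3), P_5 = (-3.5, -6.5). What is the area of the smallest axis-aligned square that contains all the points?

182.25

The bounding box has width 7.5 and height 13.5.
An axis-aligned square enclosing the set must have side ≥ max(width, height).
So the minimum side is max(7.5, 13.5) = 13.5.
Area = 13.5² = 182.25.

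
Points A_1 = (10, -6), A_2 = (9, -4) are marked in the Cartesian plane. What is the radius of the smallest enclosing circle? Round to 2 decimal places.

The smallest circle enclosing two points has them as diameter endpoints.
Centre = midpoint = (9.5, -5); r² = |A_1A_2|²/4 = 5/4 = 1.25.
r = √(1.25) ≈ 1.12.

1.12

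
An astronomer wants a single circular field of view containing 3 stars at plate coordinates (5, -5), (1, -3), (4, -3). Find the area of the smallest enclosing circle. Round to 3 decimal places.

Call the three points A, B, C in the order given.
Side lengths²: AB² = 20, AC² = 5, BC² = 9.
Since AB² = 20 ≥ 9 + 5 = 14, the angle opposite AB is not acute, so the smallest enclosing circle has AB as diameter.
Centre = midpoint of AB = (3, -4), r² = 20/4 = 5.
Area = π·r² = π·5 ≈ 15.708.

15.708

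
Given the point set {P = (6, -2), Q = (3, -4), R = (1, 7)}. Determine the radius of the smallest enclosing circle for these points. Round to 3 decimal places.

5.590

Side lengths²: PQ² = 13, PR² = 106, QR² = 125.
Since QR² = 125 ≥ 106 + 13 = 119, the angle opposite QR is not acute, so the smallest enclosing circle has QR as diameter.
Centre = midpoint of QR = (2, 1.5), r² = 125/4 = 31.25.
r = √(31.25) ≈ 5.590.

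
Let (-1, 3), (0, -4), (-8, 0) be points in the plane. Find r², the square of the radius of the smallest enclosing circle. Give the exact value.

Call the three points A, B, C in the order given.
Side lengths²: AB² = 50, AC² = 58, BC² = 80.
Since BC² = 80 < 58 + 50 = 108, the triangle is acute, so the smallest enclosing circle is the circumcircle.
Circumcentre = (-45/13, -12/13), r² = 3625/169.

3625/169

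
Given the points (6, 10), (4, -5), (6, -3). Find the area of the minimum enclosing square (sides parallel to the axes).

225

The bounding box has width 2 and height 15.
An axis-aligned square enclosing the set must have side ≥ max(width, height).
So the minimum side is max(2, 15) = 15.
Area = 15² = 225.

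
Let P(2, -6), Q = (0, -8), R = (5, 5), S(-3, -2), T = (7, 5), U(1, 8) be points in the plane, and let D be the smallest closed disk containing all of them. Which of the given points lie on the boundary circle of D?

Q, T, U

By Welzl's lemma the MEC is supported by two points (diametrically opposite) or three points (on a circumcircle).
The minimum enclosing circle is determined by three boundary points: Q, T, U.
Their circumcentre is (49/66, -1/66) with r² = 140065/2178.
The farthest remaining point R is at distance² 94261/2178 ≤ 140065/2178.
The points at distance exactly r from the centre are Q, T, U — 3 points.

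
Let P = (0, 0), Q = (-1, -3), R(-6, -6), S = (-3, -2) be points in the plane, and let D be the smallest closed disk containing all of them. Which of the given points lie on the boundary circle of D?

The minimum enclosing circle of a finite set is fixed by two of the points (as a diameter) or three (as a circumcircle).
The farthest pair is P–R with squared distance 72. The circle on this segment as diameter has centre (-3, -3) and r² = 72/4 = 18.
Check Q: distance² to centre = 4 ≤ 18, so it lies inside.
All remaining points lie in this disk, and no smaller disk contains both endpoints, so this is the minimum enclosing circle.
The points at distance exactly r from the centre are P, R — 2 points.

P, R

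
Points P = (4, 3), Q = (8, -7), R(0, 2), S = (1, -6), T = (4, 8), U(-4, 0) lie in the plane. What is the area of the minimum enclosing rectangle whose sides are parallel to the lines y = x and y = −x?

161.5

In coordinates u = x + y, v = x − y the rectangle is axis-aligned; the map (x,y)→(u,v) scales areas by 2.
u-values: 7, 1, 2, -5, 12, -4; range = 12 − (-5) = 17.
v-values: 1, 15, -2, 7, -4, -4; range = 15 − (-4) = 19.
Area = (17 × 19) / 2 = 161.5.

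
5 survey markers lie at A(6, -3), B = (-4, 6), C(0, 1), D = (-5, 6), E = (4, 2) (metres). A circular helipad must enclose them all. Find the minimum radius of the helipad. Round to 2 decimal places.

By Welzl's lemma the MEC is supported by two points (diametrically opposite) or three points (on a circumcircle).
The farthest pair is A–D with squared distance 202. The circle on this segment as diameter has centre (0.5, 1.5) and r² = 202/4 = 50.5.
Check B: distance² to centre = 40.5 ≤ 50.5, so it lies inside.
All remaining points lie in this disk, and no smaller disk contains both endpoints, so this is the minimum enclosing circle.
r = √(50.5) ≈ 7.11.

7.11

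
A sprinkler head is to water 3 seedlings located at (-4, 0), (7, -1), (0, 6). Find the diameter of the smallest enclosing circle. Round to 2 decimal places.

Call the three points A, B, C in the order given.
Side lengths²: AB² = 122, AC² = 52, BC² = 98.
Since AB² = 122 < 98 + 52 = 150, the triangle is acute, so the smallest enclosing circle is the circumcircle.
Circumcentre = (1.6, 0.6), r² = 31.72.
Diameter = 2r = 2√(31.72) ≈ 11.26.

11.26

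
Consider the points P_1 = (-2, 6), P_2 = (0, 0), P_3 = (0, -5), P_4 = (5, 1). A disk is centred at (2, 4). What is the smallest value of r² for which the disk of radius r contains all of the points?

The required radius is the distance from (2, 4) to the farthest point.
Squared distances: 20, 20, 85, 18.
Maximum is 85, attained at P_3.

85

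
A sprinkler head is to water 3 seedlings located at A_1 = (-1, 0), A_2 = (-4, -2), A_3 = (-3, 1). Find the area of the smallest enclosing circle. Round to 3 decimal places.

10.419

Side lengths²: A_1A_2² = 13, A_1A_3² = 5, A_2A_3² = 10.
Since A_1A_2² = 13 < 10 + 5 = 15, the triangle is acute, so the smallest enclosing circle is the circumcircle.
Circumcentre = (-37/14, -11/14), r² = 325/98.
Area = π·r² = π·325/98 ≈ 10.419.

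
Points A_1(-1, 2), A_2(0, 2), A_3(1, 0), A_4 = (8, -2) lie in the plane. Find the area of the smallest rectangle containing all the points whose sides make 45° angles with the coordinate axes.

In coordinates u = x + y, v = x − y the rectangle is axis-aligned; the map (x,y)→(u,v) scales areas by 2.
u-values: 1, 2, 1, 6; range = 6 − 1 = 5.
v-values: -3, -2, 1, 10; range = 10 − (-3) = 13.
Area = (5 × 13) / 2 = 32.5.

32.5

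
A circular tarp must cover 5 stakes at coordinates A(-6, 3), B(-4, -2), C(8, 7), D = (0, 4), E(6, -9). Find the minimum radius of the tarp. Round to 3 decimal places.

By Welzl's lemma the MEC is supported by two points (diametrically opposite) or three points (on a circumcircle).
The minimum enclosing circle is determined by three boundary points: A, C, E.
Their circumcentre is (23/9, -4/9) with r² = 6890/81.
The farthest remaining point B is at distance² 3677/81 ≤ 6890/81.
r = √(6890/81) ≈ 9.223.

9.223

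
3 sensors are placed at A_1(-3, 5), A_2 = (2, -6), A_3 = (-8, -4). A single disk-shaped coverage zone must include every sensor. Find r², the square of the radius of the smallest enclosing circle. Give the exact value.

40.2376

Side lengths²: A_1A_2² = 146, A_1A_3² = 106, A_2A_3² = 104.
Since A_1A_2² = 146 < 106 + 104 = 210, the triangle is acute, so the smallest enclosing circle is the circumcircle.
Circumcentre = (-2.26, -1.3), r² = 40.2376.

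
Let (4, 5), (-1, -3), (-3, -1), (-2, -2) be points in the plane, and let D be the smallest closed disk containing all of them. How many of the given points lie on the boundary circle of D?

3

The minimum enclosing circle is determined by three boundary points: (4, 5), (-1, -3), (-3, -1).
Their circumcentre is (31/26, 31/26) with r² = 7565/338.
The farthest remaining point (-2, -2) is at distance² 6889/338 ≤ 7565/338.
The points at distance exactly r from the centre are (4, 5), (-1, -3), (-3, -1) — 3 points.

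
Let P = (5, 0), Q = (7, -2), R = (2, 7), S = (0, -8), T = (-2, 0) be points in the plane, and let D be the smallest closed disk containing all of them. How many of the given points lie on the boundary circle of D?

2

The farthest pair is R–S with squared distance 229. The circle on this segment as diameter has centre (1, -0.5) and r² = 229/4 = 57.25.
Check P: distance² to centre = 16.25 ≤ 57.25, so it lies inside.
All remaining points lie in this disk, and no smaller disk contains both endpoints, so this is the minimum enclosing circle.
The points at distance exactly r from the centre are R, S — 2 points.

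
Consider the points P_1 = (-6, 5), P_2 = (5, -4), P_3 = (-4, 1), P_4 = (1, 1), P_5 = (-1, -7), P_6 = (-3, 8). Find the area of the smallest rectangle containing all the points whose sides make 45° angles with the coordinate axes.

130

In coordinates u = x + y, v = x − y the rectangle is axis-aligned; the map (x,y)→(u,v) scales areas by 2.
u-values: -1, 1, -3, 2, -8, 5; range = 5 − (-8) = 13.
v-values: -11, 9, -5, 0, 6, -11; range = 9 − (-11) = 20.
Area = (13 × 20) / 2 = 130.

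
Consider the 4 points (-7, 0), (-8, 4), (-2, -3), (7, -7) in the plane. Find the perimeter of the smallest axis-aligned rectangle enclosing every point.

52

Width = max x − min x = 7 − (-8) = 15.
Height = max y − min y = 4 − (-7) = 11.
Perimeter = 2(15 + 11) = 52.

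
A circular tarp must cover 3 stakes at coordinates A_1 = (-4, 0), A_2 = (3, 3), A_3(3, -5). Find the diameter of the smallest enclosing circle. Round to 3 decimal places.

Side lengths²: A_1A_2² = 58, A_1A_3² = 74, A_2A_3² = 64.
Since A_1A_3² = 74 < 64 + 58 = 122, the triangle is acute, so the smallest enclosing circle is the circumcircle.
Circumcentre = (4/7, -1), r² = 1073/49.
Diameter = 2r = 2√(1073/49) ≈ 9.359.

9.359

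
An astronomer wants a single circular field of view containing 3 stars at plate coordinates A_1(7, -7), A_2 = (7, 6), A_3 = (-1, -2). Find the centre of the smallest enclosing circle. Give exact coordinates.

(5.5, -0.5)

Side lengths²: A_1A_2² = 169, A_1A_3² = 89, A_2A_3² = 128.
Since A_1A_2² = 169 < 128 + 89 = 217, the triangle is acute, so the smallest enclosing circle is the circumcircle.
Circumcentre = (5.5, -0.5), r² = 44.5.
Centre = (5.5, -0.5).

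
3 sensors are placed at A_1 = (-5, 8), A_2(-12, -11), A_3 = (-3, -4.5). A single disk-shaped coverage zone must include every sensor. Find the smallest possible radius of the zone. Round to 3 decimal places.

Side lengths²: A_1A_2² = 410, A_1A_3² = 160.25, A_2A_3² = 123.25.
Since A_1A_2² = 410 ≥ 160.25 + 123.25 = 283.5, the angle opposite A_1A_2 is not acute, so the smallest enclosing circle has A_1A_2 as diameter.
Centre = midpoint of A_1A_2 = (-8.5, -1.5), r² = 410/4 = 102.5.
r = √(102.5) ≈ 10.124.

10.124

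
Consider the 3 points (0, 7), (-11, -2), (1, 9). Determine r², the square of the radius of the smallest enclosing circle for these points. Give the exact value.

66.25

Call the three points A, B, C in the order given.
Side lengths²: AB² = 202, AC² = 5, BC² = 265.
Since BC² = 265 ≥ 202 + 5 = 207, the angle opposite BC is not acute, so the smallest enclosing circle has BC as diameter.
Centre = midpoint of BC = (-5, 3.5), r² = 265/4 = 66.25.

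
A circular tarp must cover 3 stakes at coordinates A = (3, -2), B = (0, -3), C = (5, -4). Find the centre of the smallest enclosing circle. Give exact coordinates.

Side lengths²: AB² = 10, AC² = 8, BC² = 26.
Since BC² = 26 ≥ 10 + 8 = 18, the angle opposite BC is not acute, so the smallest enclosing circle has BC as diameter.
Centre = midpoint of BC = (2.5, -3.5), r² = 26/4 = 6.5.
Centre = (2.5, -3.5).

(2.5, -3.5)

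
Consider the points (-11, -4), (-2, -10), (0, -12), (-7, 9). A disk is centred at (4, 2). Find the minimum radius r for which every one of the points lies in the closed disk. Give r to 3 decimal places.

The required radius is the distance from (4, 2) to the farthest point.
Squared distances: 261, 180, 212, 170.
Maximum is 261, attained at (-11, -4).
r = √261 ≈ 16.155.

16.155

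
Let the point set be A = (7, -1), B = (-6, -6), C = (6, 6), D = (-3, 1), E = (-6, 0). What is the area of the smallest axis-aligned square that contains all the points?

169

The bounding box has width 13 and height 12.
An axis-aligned square enclosing the set must have side ≥ max(width, height).
So the minimum side is max(13, 12) = 13.
Area = 13² = 169.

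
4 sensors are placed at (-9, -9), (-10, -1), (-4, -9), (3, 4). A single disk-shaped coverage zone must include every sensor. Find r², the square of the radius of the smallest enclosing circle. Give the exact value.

The farthest pair is (-9, -9)–(3, 4) with squared distance 313. The circle on this segment as diameter has centre (-3, -2.5) and r² = 313/4 = 78.25.
Check (-10, -1): distance² to centre = 51.25 ≤ 78.25, so it lies inside.
All remaining points lie in this disk, and no smaller disk contains both endpoints, so this is the minimum enclosing circle.

78.25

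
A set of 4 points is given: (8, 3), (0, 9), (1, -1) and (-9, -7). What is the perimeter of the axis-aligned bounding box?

66

Width = max x − min x = 8 − (-9) = 17.
Height = max y − min y = 9 − (-7) = 16.
Perimeter = 2(17 + 16) = 66.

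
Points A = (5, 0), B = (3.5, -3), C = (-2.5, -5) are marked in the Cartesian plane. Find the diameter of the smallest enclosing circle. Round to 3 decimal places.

Side lengths²: AB² = 11.25, AC² = 81.25, BC² = 40.
Since AC² = 81.25 ≥ 40 + 11.25 = 51.25, the angle opposite AC is not acute, so the smallest enclosing circle has AC as diameter.
Centre = midpoint of AC = (1.25, -2.5), r² = 81.25/4 = 20.3125.
Diameter = 2r = 2√(20.3125) ≈ 9.014.

9.014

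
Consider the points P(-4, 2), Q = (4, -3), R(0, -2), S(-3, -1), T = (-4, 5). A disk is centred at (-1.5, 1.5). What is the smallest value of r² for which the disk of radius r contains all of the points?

50.5

The required radius is the distance from (-1.5, 1.5) to the farthest point.
Squared distances: 6.5, 50.5, 14.5, 8.5, 18.5.
Maximum is 50.5, attained at Q.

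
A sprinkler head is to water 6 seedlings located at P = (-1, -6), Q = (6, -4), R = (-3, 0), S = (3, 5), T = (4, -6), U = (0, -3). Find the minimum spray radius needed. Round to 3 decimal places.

5.876

By Welzl's lemma the MEC is supported by two points (diametrically opposite) or three points (on a circumcircle).
The minimum enclosing circle is determined by three boundary points: P, S, T.
Their circumcentre is (1.5, -15/22) with r² = 8357/242.
The farthest remaining point Q is at distance² 7565/242 ≤ 8357/242.
r = √(8357/242) ≈ 5.876.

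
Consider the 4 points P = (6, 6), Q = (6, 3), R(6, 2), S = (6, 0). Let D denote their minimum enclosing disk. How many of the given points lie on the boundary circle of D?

2

The farthest pair is P–S with squared distance 36. The circle on this segment as diameter has centre (6, 3) and r² = 36/4 = 9.
Check Q: distance² to centre = 0 ≤ 9, so it lies inside.
All remaining points lie in this disk, and no smaller disk contains both endpoints, so this is the minimum enclosing circle.
The points at distance exactly r from the centre are P, S — 2 points.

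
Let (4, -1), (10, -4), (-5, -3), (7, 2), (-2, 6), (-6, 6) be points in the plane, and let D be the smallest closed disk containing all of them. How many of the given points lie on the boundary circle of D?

A smallest enclosing disk is always determined by at most three of the input points on its boundary.
The farthest pair is (10, -4)–(-6, 6) with squared distance 356. The circle on this segment as diameter has centre (2, 1) and r² = 356/4 = 89.
Check (4, -1): distance² to centre = 8 ≤ 89, so it lies inside.
All remaining points lie in this disk, and no smaller disk contains both endpoints, so this is the minimum enclosing circle.
The points at distance exactly r from the centre are (10, -4), (-6, 6) — 2 points.

2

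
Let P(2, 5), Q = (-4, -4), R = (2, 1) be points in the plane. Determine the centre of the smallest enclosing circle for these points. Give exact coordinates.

(-1, 0.5)

Side lengths²: PQ² = 117, PR² = 16, QR² = 61.
Since PQ² = 117 ≥ 61 + 16 = 77, the angle opposite PQ is not acute, so the smallest enclosing circle has PQ as diameter.
Centre = midpoint of PQ = (-1, 0.5), r² = 117/4 = 29.25.
Centre = (-1, 0.5).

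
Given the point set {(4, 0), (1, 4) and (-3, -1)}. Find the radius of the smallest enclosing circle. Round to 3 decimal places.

Call the three points A, B, C in the order given.
Side lengths²: AB² = 25, AC² = 50, BC² = 41.
Since AC² = 50 < 41 + 25 = 66, the triangle is acute, so the smallest enclosing circle is the circumcircle.
Circumcentre = (23/62, 25/62), r² = 25625/1922.
r = √(25625/1922) ≈ 3.651.

3.651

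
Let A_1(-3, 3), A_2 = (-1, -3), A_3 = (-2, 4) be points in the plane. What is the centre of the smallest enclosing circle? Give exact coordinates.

(-1.5, 0.5)

Side lengths²: A_1A_2² = 40, A_1A_3² = 2, A_2A_3² = 50.
Since A_2A_3² = 50 ≥ 40 + 2 = 42, the angle opposite A_2A_3 is not acute, so the smallest enclosing circle has A_2A_3 as diameter.
Centre = midpoint of A_2A_3 = (-1.5, 0.5), r² = 50/4 = 12.5.
Centre = (-1.5, 0.5).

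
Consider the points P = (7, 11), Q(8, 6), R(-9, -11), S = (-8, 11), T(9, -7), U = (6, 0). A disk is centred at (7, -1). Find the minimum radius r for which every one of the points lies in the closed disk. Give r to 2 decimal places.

19.21

The required radius is the distance from (7, -1) to the farthest point.
Squared distances: 144, 50, 356, 369, 40, 2.
Maximum is 369, attained at S.
r = √369 ≈ 19.21.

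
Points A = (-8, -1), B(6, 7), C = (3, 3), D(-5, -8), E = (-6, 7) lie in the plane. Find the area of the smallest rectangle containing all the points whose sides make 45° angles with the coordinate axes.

208

In coordinates u = x + y, v = x − y the rectangle is axis-aligned; the map (x,y)→(u,v) scales areas by 2.
u-values: -9, 13, 6, -13, 1; range = 13 − (-13) = 26.
v-values: -7, -1, 0, 3, -13; range = 3 − (-13) = 16.
Area = (26 × 16) / 2 = 208.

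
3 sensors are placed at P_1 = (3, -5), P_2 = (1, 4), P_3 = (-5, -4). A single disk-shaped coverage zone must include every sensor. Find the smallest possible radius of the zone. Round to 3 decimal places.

Side lengths²: P_1P_2² = 85, P_1P_3² = 65, P_2P_3² = 100.
Since P_2P_3² = 100 < 85 + 65 = 150, the triangle is acute, so the smallest enclosing circle is the circumcircle.
Circumcentre = (-4/7, -15/14), r² = 5525/196.
r = √(5525/196) ≈ 5.309.

5.309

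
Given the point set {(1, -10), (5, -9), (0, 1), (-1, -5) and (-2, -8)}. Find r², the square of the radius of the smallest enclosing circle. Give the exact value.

5185/162

By Welzl's lemma the MEC is supported by two points (diametrically opposite) or three points (on a circumcircle).
The minimum enclosing circle is determined by three boundary points: (1, -10), (5, -9), (0, 1).
Their circumcentre is (31/18, -79/18) with r² = 5185/162.
The farthest remaining point (-2, -8) is at distance² 4357/162 ≤ 5185/162.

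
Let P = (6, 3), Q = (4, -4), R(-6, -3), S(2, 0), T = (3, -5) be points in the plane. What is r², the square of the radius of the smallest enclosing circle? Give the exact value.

A smallest enclosing disk is always determined by at most three of the input points on its boundary.
The farthest pair is P–R with squared distance 180. The circle on this segment as diameter has centre (0, 0) and r² = 180/4 = 45.
Check Q: distance² to centre = 32 ≤ 45, so it lies inside.
All remaining points lie in this disk, and no smaller disk contains both endpoints, so this is the minimum enclosing circle.

45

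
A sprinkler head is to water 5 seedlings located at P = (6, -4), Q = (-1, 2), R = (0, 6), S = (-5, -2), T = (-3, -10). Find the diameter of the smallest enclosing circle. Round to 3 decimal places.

16.279

A smallest enclosing disk is always determined by at most three of the input points on its boundary.
The farthest pair is R–T with squared distance 265. The circle on this segment as diameter has centre (-1.5, -2) and r² = 265/4 = 66.25.
Check P: distance² to centre = 60.25 ≤ 66.25, so it lies inside.
All remaining points lie in this disk, and no smaller disk contains both endpoints, so this is the minimum enclosing circle.
Diameter = 2r = 2√(66.25) ≈ 16.279.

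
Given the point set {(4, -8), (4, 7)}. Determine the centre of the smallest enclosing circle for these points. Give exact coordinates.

The smallest circle enclosing two points has them as diameter endpoints.
Centre = midpoint = (4, -0.5); r² = |(4, -8)−(4, 7)|²/4 = 225/4 = 56.25.
Centre = (4, -0.5).

(4, -0.5)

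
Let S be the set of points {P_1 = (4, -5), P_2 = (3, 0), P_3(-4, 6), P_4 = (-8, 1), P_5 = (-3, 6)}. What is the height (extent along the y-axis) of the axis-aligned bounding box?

11

max y = 6, min y = -5, so height = 11.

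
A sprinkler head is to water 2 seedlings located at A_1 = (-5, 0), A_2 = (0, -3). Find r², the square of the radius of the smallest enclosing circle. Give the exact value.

The smallest circle enclosing two points has them as diameter endpoints.
Centre = midpoint = (-2.5, -1.5); r² = |A_1A_2|²/4 = 34/4 = 8.5.

8.5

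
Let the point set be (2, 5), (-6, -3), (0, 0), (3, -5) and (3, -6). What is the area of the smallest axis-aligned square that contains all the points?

121

The bounding box has width 9 and height 11.
An axis-aligned square enclosing the set must have side ≥ max(width, height).
So the minimum side is max(9, 11) = 11.
Area = 11² = 121.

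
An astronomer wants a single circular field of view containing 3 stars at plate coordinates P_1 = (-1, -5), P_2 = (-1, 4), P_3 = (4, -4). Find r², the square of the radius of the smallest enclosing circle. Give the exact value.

23.14

Side lengths²: P_1P_2² = 81, P_1P_3² = 26, P_2P_3² = 89.
Since P_2P_3² = 89 < 81 + 26 = 107, the triangle is acute, so the smallest enclosing circle is the circumcircle.
Circumcentre = (0.7, -0.5), r² = 23.14.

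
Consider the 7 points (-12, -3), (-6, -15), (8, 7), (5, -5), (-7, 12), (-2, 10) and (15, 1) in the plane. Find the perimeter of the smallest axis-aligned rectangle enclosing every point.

Width = max x − min x = 15 − (-12) = 27.
Height = max y − min y = 12 − (-15) = 27.
Perimeter = 2(27 + 27) = 108.

108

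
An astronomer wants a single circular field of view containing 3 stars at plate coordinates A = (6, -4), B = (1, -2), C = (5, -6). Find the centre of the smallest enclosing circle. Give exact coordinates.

(19/6, -23/6)

Side lengths²: AB² = 29, AC² = 5, BC² = 32.
Since BC² = 32 < 29 + 5 = 34, the triangle is acute, so the smallest enclosing circle is the circumcircle.
Circumcentre = (19/6, -23/6), r² = 145/18.
Centre = (19/6, -23/6).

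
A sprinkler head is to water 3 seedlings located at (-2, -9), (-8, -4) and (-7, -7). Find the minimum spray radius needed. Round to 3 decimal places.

3.905

Call the three points A, B, C in the order given.
Side lengths²: AB² = 61, AC² = 29, BC² = 10.
Since AB² = 61 ≥ 29 + 10 = 39, the angle opposite AB is not acute, so the smallest enclosing circle has AB as diameter.
Centre = midpoint of AB = (-5, -6.5), r² = 61/4 = 15.25.
r = √(15.25) ≈ 3.905.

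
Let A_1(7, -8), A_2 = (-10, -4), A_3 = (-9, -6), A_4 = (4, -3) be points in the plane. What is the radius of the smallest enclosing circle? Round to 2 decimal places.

8.73

The farthest pair is A_1–A_2 with squared distance 305. The circle on this segment as diameter has centre (-1.5, -6) and r² = 305/4 = 76.25.
Check A_3: distance² to centre = 56.25 ≤ 76.25, so it lies inside.
All remaining points lie in this disk, and no smaller disk contains both endpoints, so this is the minimum enclosing circle.
r = √(76.25) ≈ 8.73.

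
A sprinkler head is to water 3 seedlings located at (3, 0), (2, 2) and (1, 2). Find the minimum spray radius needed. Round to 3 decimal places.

1.414

Call the three points A, B, C in the order given.
Side lengths²: AB² = 5, AC² = 8, BC² = 1.
Since AC² = 8 ≥ 5 + 1 = 6, the angle opposite AC is not acute, so the smallest enclosing circle has AC as diameter.
Centre = midpoint of AC = (2, 1), r² = 8/4 = 2.
r = √2 ≈ 1.414.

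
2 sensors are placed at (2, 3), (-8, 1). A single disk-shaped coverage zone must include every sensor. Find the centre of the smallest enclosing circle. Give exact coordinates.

The smallest circle enclosing two points has them as diameter endpoints.
Centre = midpoint = (-3, 2); r² = |(2, 3)−(-8, 1)|²/4 = 104/4 = 26.
Centre = (-3, 2).

(-3, 2)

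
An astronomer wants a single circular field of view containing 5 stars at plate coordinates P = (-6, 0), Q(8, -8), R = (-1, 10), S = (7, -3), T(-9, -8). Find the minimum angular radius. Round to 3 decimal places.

11.011

The minimum enclosing circle of a finite set is fixed by two of the points (as a diameter) or three (as a circumcircle).
The minimum enclosing circle is determined by three boundary points: Q, R, T.
Their circumcentre is (-0.5, -1) with r² = 121.25.
The farthest remaining point S is at distance² 60.25 ≤ 121.25.
r = √(121.25) ≈ 11.011.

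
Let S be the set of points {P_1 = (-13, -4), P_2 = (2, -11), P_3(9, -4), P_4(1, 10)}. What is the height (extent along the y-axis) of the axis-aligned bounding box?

max y = 10, min y = -11, so height = 21.

21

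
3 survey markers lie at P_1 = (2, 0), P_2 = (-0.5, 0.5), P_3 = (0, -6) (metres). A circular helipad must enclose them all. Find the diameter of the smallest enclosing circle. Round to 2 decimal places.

6.57

Side lengths²: P_1P_2² = 6.5, P_1P_3² = 40, P_2P_3² = 42.5.
Since P_2P_3² = 42.5 < 40 + 6.5 = 46.5, the triangle is acute, so the smallest enclosing circle is the circumcircle.
Circumcentre = (0.15625, -2.71875), r² = 10.791015625.
Diameter = 2r = 2√(10.791015625) ≈ 6.57.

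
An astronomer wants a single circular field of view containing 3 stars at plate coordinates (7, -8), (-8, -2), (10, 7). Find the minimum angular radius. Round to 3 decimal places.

Call the three points A, B, C in the order given.
Side lengths²: AB² = 261, AC² = 234, BC² = 405.
Since BC² = 405 < 261 + 234 = 495, the triangle is acute, so the smallest enclosing circle is the circumcircle.
Circumcentre = (11/6, 5/6), r² = 1885/18.
r = √(1885/18) ≈ 10.233.

10.233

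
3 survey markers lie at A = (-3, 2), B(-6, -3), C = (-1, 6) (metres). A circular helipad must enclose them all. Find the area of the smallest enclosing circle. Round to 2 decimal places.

83.25

Side lengths²: AB² = 34, AC² = 20, BC² = 106.
Since BC² = 106 ≥ 34 + 20 = 54, the angle opposite BC is not acute, so the smallest enclosing circle has BC as diameter.
Centre = midpoint of BC = (-3.5, 1.5), r² = 106/4 = 26.5.
Area = π·r² = π·26.5 ≈ 83.25.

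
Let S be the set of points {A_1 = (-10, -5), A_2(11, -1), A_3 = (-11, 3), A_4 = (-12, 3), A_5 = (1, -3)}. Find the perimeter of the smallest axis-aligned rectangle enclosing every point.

62

Width = max x − min x = 11 − (-12) = 23.
Height = max y − min y = 3 − (-5) = 8.
Perimeter = 2(23 + 8) = 62.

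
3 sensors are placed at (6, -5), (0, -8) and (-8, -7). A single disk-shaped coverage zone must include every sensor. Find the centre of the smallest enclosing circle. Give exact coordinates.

Call the three points A, B, C in the order given.
Side lengths²: AB² = 45, AC² = 200, BC² = 65.
Since AC² = 200 ≥ 65 + 45 = 110, the angle opposite AC is not acute, so the smallest enclosing circle has AC as diameter.
Centre = midpoint of AC = (-1, -6), r² = 200/4 = 50.
Centre = (-1, -6).

(-1, -6)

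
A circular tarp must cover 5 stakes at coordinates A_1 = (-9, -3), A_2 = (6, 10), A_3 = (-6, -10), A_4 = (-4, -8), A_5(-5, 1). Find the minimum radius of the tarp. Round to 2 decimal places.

11.66

A smallest enclosing disk is always determined by at most three of the input points on its boundary.
The farthest pair is A_2–A_3 with squared distance 544. The circle on this segment as diameter has centre (0, 0) and r² = 544/4 = 136.
Check A_1: distance² to centre = 90 ≤ 136, so it lies inside.
All remaining points lie in this disk, and no smaller disk contains both endpoints, so this is the minimum enclosing circle.
r = √136 ≈ 11.66.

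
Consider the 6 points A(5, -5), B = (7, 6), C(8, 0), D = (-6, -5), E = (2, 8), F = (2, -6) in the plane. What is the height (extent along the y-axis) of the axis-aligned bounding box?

14

max y = 8, min y = -6, so height = 14.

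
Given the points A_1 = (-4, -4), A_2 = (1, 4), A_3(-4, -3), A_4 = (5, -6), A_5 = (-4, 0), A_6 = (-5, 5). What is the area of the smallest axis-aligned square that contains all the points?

The bounding box has width 10 and height 11.
An axis-aligned square enclosing the set must have side ≥ max(width, height).
So the minimum side is max(10, 11) = 11.
Area = 11² = 121.

121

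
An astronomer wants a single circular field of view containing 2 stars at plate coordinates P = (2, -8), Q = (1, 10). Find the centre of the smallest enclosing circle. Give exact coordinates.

The smallest circle enclosing two points has them as diameter endpoints.
Centre = midpoint = (1.5, 1); r² = |PQ|²/4 = 325/4 = 81.25.
Centre = (1.5, 1).

(1.5, 1)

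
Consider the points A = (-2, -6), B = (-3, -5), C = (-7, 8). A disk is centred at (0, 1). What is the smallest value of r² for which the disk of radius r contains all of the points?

98

The required radius is the distance from (0, 1) to the farthest point.
Squared distances: 53, 45, 98.
Maximum is 98, attained at C.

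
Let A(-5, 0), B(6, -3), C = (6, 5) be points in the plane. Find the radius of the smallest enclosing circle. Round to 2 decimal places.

Side lengths²: AB² = 130, AC² = 146, BC² = 64.
Since AC² = 146 < 130 + 64 = 194, the triangle is acute, so the smallest enclosing circle is the circumcircle.
Circumcentre = (13/11, 1), r² = 4745/121.
r = √(4745/121) ≈ 6.26.

6.26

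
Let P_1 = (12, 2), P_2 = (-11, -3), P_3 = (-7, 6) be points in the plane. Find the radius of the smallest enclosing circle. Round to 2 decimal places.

Side lengths²: P_1P_2² = 554, P_1P_3² = 377, P_2P_3² = 97.
Since P_1P_2² = 554 ≥ 377 + 97 = 474, the angle opposite P_1P_2 is not acute, so the smallest enclosing circle has P_1P_2 as diameter.
Centre = midpoint of P_1P_2 = (0.5, -0.5), r² = 554/4 = 138.5.
r = √(138.5) ≈ 11.77.

11.77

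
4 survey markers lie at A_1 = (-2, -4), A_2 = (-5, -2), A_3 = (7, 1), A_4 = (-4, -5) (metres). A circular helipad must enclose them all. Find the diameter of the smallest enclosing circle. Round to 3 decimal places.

The minimum enclosing circle is determined by three boundary points: A_2, A_3, A_4.
Their circumcentre is (33/26, -41/26) with r² = 13345/338.
The farthest remaining point A_1 is at distance² 5597/338 ≤ 13345/338.
Diameter = 2r = 2√(13345/338) ≈ 12.567.

12.567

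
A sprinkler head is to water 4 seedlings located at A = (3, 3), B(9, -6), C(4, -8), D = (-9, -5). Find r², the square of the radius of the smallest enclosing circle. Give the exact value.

81.25

A smallest enclosing disk is always determined by at most three of the input points on its boundary.
The farthest pair is B–D with squared distance 325. The circle on this segment as diameter has centre (0, -5.5) and r² = 325/4 = 81.25.
Check A: distance² to centre = 81.25 ≤ 81.25, so it lies inside.
All remaining points lie in this disk, and no smaller disk contains both endpoints, so this is the minimum enclosing circle.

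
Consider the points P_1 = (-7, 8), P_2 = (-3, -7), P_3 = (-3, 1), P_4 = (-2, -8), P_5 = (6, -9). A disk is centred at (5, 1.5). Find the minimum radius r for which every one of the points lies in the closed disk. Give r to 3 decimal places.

The required radius is the distance from (5, 1.5) to the farthest point.
Squared distances: 186.25, 136.25, 64.25, 139.25, 111.25.
Maximum is 186.25, attained at P_1.
r = √(186.25) ≈ 13.647.

13.647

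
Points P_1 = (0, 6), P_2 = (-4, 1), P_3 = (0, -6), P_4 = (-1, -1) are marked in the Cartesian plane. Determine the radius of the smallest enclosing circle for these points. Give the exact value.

6

The minimum enclosing circle of a finite set is fixed by two of the points (as a diameter) or three (as a circumcircle).
The farthest pair is P_1–P_3 with squared distance 144. The circle on this segment as diameter has centre (0, 0) and r² = 144/4 = 36.
Check P_2: distance² to centre = 17 ≤ 36, so it lies inside.
All remaining points lie in this disk, and no smaller disk contains both endpoints, so this is the minimum enclosing circle.
r = √36 = 6.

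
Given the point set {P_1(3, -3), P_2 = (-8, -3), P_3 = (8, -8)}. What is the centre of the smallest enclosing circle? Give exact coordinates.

(0, -5.5)

Side lengths²: P_1P_2² = 121, P_1P_3² = 50, P_2P_3² = 281.
Since P_2P_3² = 281 ≥ 121 + 50 = 171, the angle opposite P_2P_3 is not acute, so the smallest enclosing circle has P_2P_3 as diameter.
Centre = midpoint of P_2P_3 = (0, -5.5), r² = 281/4 = 70.25.
Centre = (0, -5.5).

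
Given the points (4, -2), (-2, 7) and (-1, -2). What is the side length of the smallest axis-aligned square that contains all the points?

9

The bounding box has width 6 and height 9.
An axis-aligned square enclosing the set must have side ≥ max(width, height).
So the minimum side is max(6, 9) = 9.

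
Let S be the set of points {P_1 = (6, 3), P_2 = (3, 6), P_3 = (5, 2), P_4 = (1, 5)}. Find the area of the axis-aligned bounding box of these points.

x ranges over [1, 6], width 5.
y ranges over [2, 6], height 4.
Area = 5 × 4 = 20.

20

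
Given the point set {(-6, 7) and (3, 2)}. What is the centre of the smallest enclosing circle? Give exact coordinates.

The smallest circle enclosing two points has them as diameter endpoints.
Centre = midpoint = (-1.5, 4.5); r² = |(-6, 7)−(3, 2)|²/4 = 106/4 = 26.5.
Centre = (-1.5, 4.5).

(-1.5, 4.5)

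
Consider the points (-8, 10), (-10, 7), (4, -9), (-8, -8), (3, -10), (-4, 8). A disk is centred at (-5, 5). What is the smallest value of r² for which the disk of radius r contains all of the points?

289

The required radius is the distance from (-5, 5) to the farthest point.
Squared distances: 34, 29, 277, 178, 289, 10.
Maximum is 289, attained at (3, -10).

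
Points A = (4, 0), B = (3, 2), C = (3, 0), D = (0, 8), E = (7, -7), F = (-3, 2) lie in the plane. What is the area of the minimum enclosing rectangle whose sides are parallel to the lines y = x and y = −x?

In coordinates u = x + y, v = x − y the rectangle is axis-aligned; the map (x,y)→(u,v) scales areas by 2.
u-values: 4, 5, 3, 8, 0, -1; range = 8 − (-1) = 9.
v-values: 4, 1, 3, -8, 14, -5; range = 14 − (-8) = 22.
Area = (9 × 22) / 2 = 99.

99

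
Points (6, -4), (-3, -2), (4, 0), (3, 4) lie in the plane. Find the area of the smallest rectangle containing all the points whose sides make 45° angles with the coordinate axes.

In coordinates u = x + y, v = x − y the rectangle is axis-aligned; the map (x,y)→(u,v) scales areas by 2.
u-values: 2, -5, 4, 7; range = 7 − (-5) = 12.
v-values: 10, -1, 4, -1; range = 10 − (-1) = 11.
Area = (12 × 11) / 2 = 66.

66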